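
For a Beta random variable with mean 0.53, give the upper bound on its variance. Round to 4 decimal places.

0.2491

For fixed mean μ the Beta variance is μ(1−μ)/(α+β+1), increasing as α+β decreases.
Its least upper bound (not attained) is μ(1−μ) = 0.53·0.47 = 0.2491.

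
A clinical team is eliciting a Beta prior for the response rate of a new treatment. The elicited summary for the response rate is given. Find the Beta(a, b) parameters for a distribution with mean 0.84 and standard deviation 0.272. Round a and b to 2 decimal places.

First σ² = 0.073984. Setting a = μn, b = (1−μ)n with n = a+b,
μ(1−μ)/(n+1) = 0.073984 ⇒ n+1 = 0.1344/0.073984 = 1.8166 ⇒ n = 0.8166.
Hence a = 0.84×0.8166 = 0.69, b = 0.16×0.8166 = 0.13.

a = 0.69, b = 0.13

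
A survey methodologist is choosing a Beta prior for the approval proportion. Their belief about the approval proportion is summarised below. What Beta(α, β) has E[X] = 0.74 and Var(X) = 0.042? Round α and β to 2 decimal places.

α = 2.65, β = 0.93

By moment matching, α+β = μ(1−μ)/σ² − 1 = (0.74·0.26)/0.042 − 1 = 4.5810 − 1 = 3.5810.
Since α/(α+β) = μ, α = 0.74·3.5810 = 2.65 and β = 0.26·3.5810 = 0.93.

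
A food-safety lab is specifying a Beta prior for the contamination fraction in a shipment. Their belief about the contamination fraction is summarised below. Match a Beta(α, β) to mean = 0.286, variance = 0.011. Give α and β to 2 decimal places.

Let s = α+β. The Beta variance is μ(1−μ)/(s+1).
So s+1 = μ(1−μ)/σ² = (0.286×0.714)/0.011 = 0.204204/0.011 = 18.5640, giving s = 17.5640.
Then α = μs = 0.286×17.5640 = 5.02 and β = (1−μ)s = 0.714×17.5640 = 12.54.

α = 5.02, β = 12.54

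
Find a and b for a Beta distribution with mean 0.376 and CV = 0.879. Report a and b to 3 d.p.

a = 0.432, b = 0.716

σ = CV·μ = 0.879×0.376 = 0.33050, so σ² = 0.109233.
s+1 = μ(1−μ)/σ² = 0.234624/0.109233 = 2.1479, so s = a+b = 1.1479.
a = μs = 0.432, b = (1−μ)s = 0.716.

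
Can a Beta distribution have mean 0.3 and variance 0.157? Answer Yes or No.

Yes

A Beta with mean μ has variance μ(1−μ)/(α+β+1) < μ(1−μ).
Here μ(1−μ) = 0.3×0.7 = 0.21, and 0.157 < 0.21.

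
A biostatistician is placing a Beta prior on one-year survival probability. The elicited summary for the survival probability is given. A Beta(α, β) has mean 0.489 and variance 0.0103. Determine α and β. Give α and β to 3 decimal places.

Write ν = α+β; then α = μν and Var = μ(1−μ)/(ν+1).
ν = μ(1−μ)/Var − 1 = 0.249879/0.0103 − 1 = 23.2601.
α = 0.489·23.2601 = 11.374, β = 0.511·23.2601 = 11.886.

α = 11.374, β = 11.886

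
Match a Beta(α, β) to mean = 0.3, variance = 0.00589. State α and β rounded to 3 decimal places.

α = 10.396, β = 24.258

Let s = α+β. The Beta variance is μ(1−μ)/(s+1).
So s+1 = μ(1−μ)/σ² = (0.3×0.7)/0.00589 = 0.21/0.00589 = 35.6537, giving s = 34.6537.
Then α = μs = 0.3×34.6537 = 10.396 and β = (1−μ)s = 0.7×34.6537 = 24.258.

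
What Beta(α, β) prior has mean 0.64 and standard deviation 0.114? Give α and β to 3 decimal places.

α = 10.706, β = 6.022

First σ² = 0.012996. Setting α = μn, β = (1−μ)n with n = α+β,
μ(1−μ)/(n+1) = 0.012996 ⇒ n+1 = 0.2304/0.012996 = 17.7285 ⇒ n = 16.7285.
Hence α = 0.64×16.7285 = 10.706, β = 0.36×16.7285 = 6.022.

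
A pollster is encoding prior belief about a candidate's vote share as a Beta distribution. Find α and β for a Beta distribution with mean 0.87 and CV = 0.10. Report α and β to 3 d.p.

α = 12.130, β = 1.813

σ = CV·μ = 0.10×0.87 = 0.08700, so σ² = 0.007569.
s+1 = μ(1−μ)/σ² = 0.1131/0.007569 = 14.9425, so s = α+β = 13.9425.
α = μs = 12.130, β = (1−μ)s = 1.813.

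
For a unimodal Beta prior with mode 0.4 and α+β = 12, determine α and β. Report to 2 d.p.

For α,β>1 the mode is (α−1)/(α+β−2), so α = mode·(κ−2)+1 = 0.4×10+1 = 5.00.
And β = (1−mode)·(κ−2)+1 = 0.6×10+1 = 7.00.

α = 5.00, β = 7.00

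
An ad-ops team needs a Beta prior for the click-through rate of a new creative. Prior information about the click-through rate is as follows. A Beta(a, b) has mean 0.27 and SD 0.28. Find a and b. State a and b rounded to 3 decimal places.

First σ² = 0.0784. Setting a = μn, b = (1−μ)n with n = a+b,
μ(1−μ)/(n+1) = 0.0784 ⇒ n+1 = 0.1971/0.0784 = 2.5140 ⇒ n = 1.5140.
Hence a = 0.27×1.5140 = 0.409, b = 0.73×1.5140 = 1.105.

a = 0.409, b = 1.105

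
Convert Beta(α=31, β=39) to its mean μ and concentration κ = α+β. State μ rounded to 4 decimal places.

κ = α+β = 31+39 = 70; μ = α/κ = 31/70 = 0.4429.

μ = 0.4429, κ = 70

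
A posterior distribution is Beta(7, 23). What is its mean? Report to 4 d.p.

E[X] = α/(α+β) = 7/30 = 0.2333.

0.2333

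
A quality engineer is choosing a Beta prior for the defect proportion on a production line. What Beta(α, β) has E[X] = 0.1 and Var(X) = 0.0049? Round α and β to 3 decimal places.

α = 1.737, β = 15.631

Let s = α+β. The Beta variance is μ(1−μ)/(s+1).
So s+1 = μ(1−μ)/σ² = (0.1×0.9)/0.0049 = 0.09/0.0049 = 18.3673, giving s = 17.3673.
Then α = μs = 0.1×17.3673 = 1.737 and β = (1−μ)s = 0.9×17.3673 = 15.631.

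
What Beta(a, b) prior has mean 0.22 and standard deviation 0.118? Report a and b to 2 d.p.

Variance = 0.118² = 0.013924. The moment-matching identity a+b = μ(1−μ)/Var − 1 gives
a+b = 0.1716/0.013924 − 1 = 11.3240, so a = μ·11.3240 = 2.49 and b = (1−μ)·11.3240 = 8.83.

a = 2.49, b = 8.83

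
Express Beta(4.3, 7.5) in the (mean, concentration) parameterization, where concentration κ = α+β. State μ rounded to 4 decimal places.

κ = α+β = 4.3+7.5 = 11.8; μ = α/κ = 4.3/11.8 = 0.3644.

μ = 0.3644, κ = 11.8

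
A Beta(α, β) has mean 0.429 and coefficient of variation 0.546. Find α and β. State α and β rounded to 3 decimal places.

α = 1.486, β = 1.978

Var = (CV·μ)² = (0.546×0.429)² = 0.054866.
α+β = μ(1−μ)/Var − 1 = 0.244959/0.054866 − 1 = 3.4647.
Thus α = 0.429·3.4647 = 1.486 and β = 0.571·3.4647 = 1.978.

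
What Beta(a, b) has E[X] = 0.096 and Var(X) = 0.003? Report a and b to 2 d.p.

Write ν = a+b; then a = μν and Var = μ(1−μ)/(ν+1).
ν = μ(1−μ)/Var − 1 = 0.086784/0.003 − 1 = 27.9280.
a = 0.096·27.9280 = 2.68, b = 0.904·27.9280 = 25.25.

a = 2.68, b = 25.25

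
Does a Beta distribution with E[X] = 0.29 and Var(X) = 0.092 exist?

The Beta variance bound is σ² < μ(1−μ).
Here μ(1−μ) = 0.29×0.71 = 0.2059, and 0.092 < 0.2059.

Yes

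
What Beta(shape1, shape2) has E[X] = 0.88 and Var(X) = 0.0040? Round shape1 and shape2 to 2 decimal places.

shape1 = 22.35, shape2 = 3.05

By moment matching, shape1+shape2 = μ(1−μ)/σ² − 1 = (0.88·0.12)/0.0040 − 1 = 26.4000 − 1 = 25.4000.
Since shape1/(shape1+shape2) = μ, shape1 = 0.88·25.4000 = 22.35 and shape2 = 0.12·25.4000 = 3.05.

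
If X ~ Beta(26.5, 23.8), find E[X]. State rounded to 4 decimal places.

0.5268

E[X] = α/(α+β) = 26.5/50.3 = 0.5268.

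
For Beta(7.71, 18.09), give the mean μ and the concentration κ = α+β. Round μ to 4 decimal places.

μ = 0.2988, κ = 25.80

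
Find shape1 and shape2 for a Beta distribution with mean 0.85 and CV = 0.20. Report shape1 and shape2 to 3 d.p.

σ = CV·μ = 0.20×0.85 = 0.17000, so σ² = 0.028900.
s+1 = μ(1−μ)/σ² = 0.1275/0.028900 = 4.4118, so s = shape1+shape2 = 3.4118.
shape1 = μs = 2.900, shape2 = (1−μ)s = 0.512.

shape1 = 2.900, shape2 = 0.512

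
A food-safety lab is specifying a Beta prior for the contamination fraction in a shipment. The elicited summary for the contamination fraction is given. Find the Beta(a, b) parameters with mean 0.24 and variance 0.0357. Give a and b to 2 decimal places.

a = 0.99, b = 3.12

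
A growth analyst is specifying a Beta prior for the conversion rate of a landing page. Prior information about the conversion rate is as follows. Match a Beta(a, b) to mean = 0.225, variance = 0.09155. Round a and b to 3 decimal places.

Write ν = a+b; then a = μν and Var = μ(1−μ)/(ν+1).
ν = μ(1−μ)/Var − 1 = 0.174375/0.09155 − 1 = 0.9047.
a = 0.225·0.9047 = 0.204, b = 0.775·0.9047 = 0.701.

a = 0.204, b = 0.701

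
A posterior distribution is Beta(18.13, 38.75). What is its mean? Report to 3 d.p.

E[X] = α/(α+β) = 18.13/56.88 = 0.319.

0.319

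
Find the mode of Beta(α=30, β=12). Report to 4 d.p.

0.7250

With α,β > 1, mode = (α−1)/(α+β−2) = 29/40 = 0.7250.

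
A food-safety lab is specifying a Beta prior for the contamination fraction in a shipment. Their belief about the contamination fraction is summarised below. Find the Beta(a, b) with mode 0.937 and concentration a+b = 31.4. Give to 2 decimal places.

For a,b>1 the mode is (a−1)/(a+b−2), so a = mode·(κ−2)+1 = 0.937×29.4+1 = 28.55.
And b = (1−mode)·(κ−2)+1 = 0.063×29.4+1 = 2.85.

a = 28.55, b = 2.85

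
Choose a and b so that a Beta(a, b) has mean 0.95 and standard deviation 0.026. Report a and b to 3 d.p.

Variance = 0.026² = 0.000676. The moment-matching identity a+b = μ(1−μ)/Var − 1 gives
a+b = 0.0475/0.000676 − 1 = 69.2663, so a = μ·69.2663 = 65.803 and b = (1−μ)·69.2663 = 3.463.

a = 65.803, b = 3.463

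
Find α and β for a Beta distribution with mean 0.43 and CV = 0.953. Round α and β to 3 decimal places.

α = 0.198, β = 0.262

Var = (CV·μ)² = (0.953×0.43)² = 0.167928.
α+β = μ(1−μ)/Var − 1 = 0.2451/0.167928 − 1 = 0.4596.
Thus α = 0.43·0.4596 = 0.198 and β = 0.57·0.4596 = 0.262.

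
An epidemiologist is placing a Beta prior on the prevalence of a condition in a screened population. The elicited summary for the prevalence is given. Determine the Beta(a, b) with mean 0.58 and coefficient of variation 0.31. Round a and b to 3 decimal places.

a = 3.790, b = 2.745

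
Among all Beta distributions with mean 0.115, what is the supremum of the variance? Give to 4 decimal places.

Var = μ(1−μ)/(α+β+1), which approaches μ(1−μ) as α+β → 0.
So the supremum is μ(1−μ) = 0.115×0.885 = 0.1018.

0.1018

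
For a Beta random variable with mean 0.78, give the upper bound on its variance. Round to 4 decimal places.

0.1716

For fixed mean μ the Beta variance is μ(1−μ)/(α+β+1), increasing as α+β decreases.
Its least upper bound (not attained) is μ(1−μ) = 0.78·0.22 = 0.1716.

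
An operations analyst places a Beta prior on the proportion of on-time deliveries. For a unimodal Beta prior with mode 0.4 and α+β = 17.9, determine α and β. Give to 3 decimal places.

Since the density peak of Beta(α,β) is at (α−1)/(α+β−2),
α = 1 + 0.4(17.9−2) = 7.360 and β = 17.9 − 7.360 = 10.540.

α = 7.360, β = 10.540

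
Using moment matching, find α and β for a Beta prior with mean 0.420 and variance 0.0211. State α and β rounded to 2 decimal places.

Let s = α+β. The Beta variance is μ(1−μ)/(s+1).
So s+1 = μ(1−μ)/σ² = (0.420×0.580)/0.0211 = 0.243600/0.0211 = 11.5450, giving s = 10.5450.
Then α = μs = 0.420×10.5450 = 4.43 and β = (1−μ)s = 0.580×10.5450 = 6.12.

α = 4.43, β = 6.12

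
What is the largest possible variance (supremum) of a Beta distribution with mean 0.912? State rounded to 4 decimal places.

0.0803

For fixed mean μ the Beta variance is μ(1−μ)/(α+β+1), increasing as α+β decreases.
Its least upper bound (not attained) is μ(1−μ) = 0.912·0.088 = 0.0803.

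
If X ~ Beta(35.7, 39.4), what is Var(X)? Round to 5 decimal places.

0.00328

α+β = 75.1 and αβ = 1406.58, so Var = αβ/[(α+β)²(α+β+1)] = 1406.58/429204.761 = 0.00328.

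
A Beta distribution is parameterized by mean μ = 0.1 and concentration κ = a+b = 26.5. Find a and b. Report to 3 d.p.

Split κ in proportion μ : (1−μ): a = 0.1·26.5 = 2.650, b = 26.5 − 2.650 = 23.850.

a = 2.650, b = 23.850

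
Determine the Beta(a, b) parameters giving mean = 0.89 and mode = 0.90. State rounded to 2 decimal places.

a = 71.20, b = 8.80

Let s = a+b. Mean gives a = μs = 0.89s; mode gives (a−1)/(s−2) = 0.90.
Substituting: 0.89s − 1 = 0.90(s−2) = 0.90s − 1.80, so -0.01s = -0.80 and s = 80.0000.
Then a = 0.89×80.0000 = 71.20 and b = s−a = 8.80.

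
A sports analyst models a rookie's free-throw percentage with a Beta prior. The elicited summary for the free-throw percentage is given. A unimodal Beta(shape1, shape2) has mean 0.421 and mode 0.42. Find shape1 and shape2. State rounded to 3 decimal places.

shape1 = 67.360, shape2 = 92.640

With s = shape1+shape2: μ = shape1/s and mode = (shape1−1)/(s−2). Eliminating shape1 = μs,
μs − 1 = m(s−2) ⇒ s(μ−m) = 1−2m ⇒ s = 0.16/0.001 = 160.0000.
So shape1 = μs = 67.360, shape2 = (1−μ)s = 92.640.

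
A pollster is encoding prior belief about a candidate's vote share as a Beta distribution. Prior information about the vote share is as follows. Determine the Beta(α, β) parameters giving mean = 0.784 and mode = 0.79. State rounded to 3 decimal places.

α = 75.787, β = 20.880

With s = α+β: μ = α/s and mode = (α−1)/(s−2). Eliminating α = μs,
μs − 1 = m(s−2) ⇒ s(μ−m) = 1−2m ⇒ s = -0.58/-0.006 = 96.6667.
So α = μs = 75.787, β = (1−μ)s = 20.880.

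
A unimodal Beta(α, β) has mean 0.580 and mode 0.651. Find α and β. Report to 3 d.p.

α = 2.467, β = 1.786

Let s = α+β. Mean gives α = μs = 0.580s; mode gives (α−1)/(s−2) = 0.651.
Substituting: 0.580s − 1 = 0.651(s−2) = 0.651s − 1.302, so -0.071s = -0.302 and s = 4.2535.
Then α = 0.580×4.2535 = 2.467 and β = s−α = 1.786.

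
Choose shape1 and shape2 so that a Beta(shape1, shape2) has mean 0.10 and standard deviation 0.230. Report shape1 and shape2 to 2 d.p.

shape1 = 0.07, shape2 = 0.63

σ² = 0.230² = 0.052900.
With s = shape1+shape2, Var = μ(1−μ)/(s+1), so s+1 = (0.10×0.90)/0.052900 = 1.7013 and s = 0.7013.
shape1 = μs = 0.07, shape2 = (1−μ)s = 0.63.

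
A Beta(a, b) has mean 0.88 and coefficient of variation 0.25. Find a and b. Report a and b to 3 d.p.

a = 1.040, b = 0.142

σ = CV·μ = 0.25×0.88 = 0.22000, so σ² = 0.048400.
s+1 = μ(1−μ)/σ² = 0.1056/0.048400 = 2.1818, so s = a+b = 1.1818.
a = μs = 1.040, b = (1−μ)s = 0.142.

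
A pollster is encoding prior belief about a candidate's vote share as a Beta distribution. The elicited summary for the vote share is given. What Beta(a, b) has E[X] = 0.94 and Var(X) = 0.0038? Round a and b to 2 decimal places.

a = 13.01, b = 0.83

By moment matching, a+b = μ(1−μ)/σ² − 1 = (0.94·0.06)/0.0038 − 1 = 14.8421 − 1 = 13.8421.
Since a/(a+b) = μ, a = 0.94·13.8421 = 13.01 and b = 0.06·13.8421 = 0.83.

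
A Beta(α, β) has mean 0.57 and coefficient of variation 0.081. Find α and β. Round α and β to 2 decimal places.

σ = CV·μ = 0.081×0.57 = 0.04617, so σ² = 0.002132.
s+1 = μ(1−μ)/σ² = 0.2451/0.002132 = 114.9803, so s = α+β = 113.9803.
α = μs = 64.97, β = (1−μ)s = 49.01.

α = 64.97, β = 49.01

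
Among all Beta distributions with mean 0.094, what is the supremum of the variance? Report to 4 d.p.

0.0852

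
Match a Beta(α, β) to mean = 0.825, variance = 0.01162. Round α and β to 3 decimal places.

Write ν = α+β; then α = μν and Var = μ(1−μ)/(ν+1).
ν = μ(1−μ)/Var − 1 = 0.144375/0.01162 − 1 = 11.4247.
α = 0.825·11.4247 = 9.425, β = 0.175·11.4247 = 1.999.

α = 9.425, β = 1.999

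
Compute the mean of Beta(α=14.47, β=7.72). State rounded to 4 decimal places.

0.6521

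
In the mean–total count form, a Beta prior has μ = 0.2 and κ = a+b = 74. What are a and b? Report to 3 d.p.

a = 14.800, b = 59.200

Split κ in proportion μ : (1−μ): a = 0.2·74 = 14.800, b = 74 − 14.800 = 59.200.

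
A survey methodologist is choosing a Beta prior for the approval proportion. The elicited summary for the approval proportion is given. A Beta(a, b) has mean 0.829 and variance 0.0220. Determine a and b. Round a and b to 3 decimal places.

By moment matching, a+b = μ(1−μ)/σ² − 1 = (0.829·0.171)/0.0220 − 1 = 6.4436 − 1 = 5.4436.
Since a/(a+b) = μ, a = 0.829·5.4436 = 4.513 and b = 0.171·5.4436 = 0.931.

a = 4.513, b = 0.931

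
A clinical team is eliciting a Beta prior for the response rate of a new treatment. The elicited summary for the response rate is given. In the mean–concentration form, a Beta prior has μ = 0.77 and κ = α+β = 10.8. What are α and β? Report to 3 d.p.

α = μκ = 0.77×10.8 = 8.316 and β = (1−μ)κ = 0.23×10.8 = 2.484.

α = 8.316, β = 2.484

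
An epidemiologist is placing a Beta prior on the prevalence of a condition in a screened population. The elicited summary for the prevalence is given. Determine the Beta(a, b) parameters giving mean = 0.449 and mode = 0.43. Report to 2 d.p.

a = 3.31, b = 4.06

Let s = a+b. Mean gives a = μs = 0.449s; mode gives (a−1)/(s−2) = 0.43.
Substituting: 0.449s − 1 = 0.43(s−2) = 0.43s − 0.86, so 0.019s = 0.14 and s = 7.3684.
Then a = 0.449×7.3684 = 3.31 and b = s−a = 4.06.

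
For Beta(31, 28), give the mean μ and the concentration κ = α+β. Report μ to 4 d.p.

κ = α+β = 31+28 = 59; μ = α/κ = 31/59 = 0.5254.

μ = 0.5254, κ = 59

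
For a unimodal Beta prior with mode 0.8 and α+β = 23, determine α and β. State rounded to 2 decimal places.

For α,β>1 the mode is (α−1)/(α+β−2), so α = mode·(κ−2)+1 = 0.8×21+1 = 17.80.
And β = (1−mode)·(κ−2)+1 = 0.2×21+1 = 5.20.

α = 17.80, β = 5.20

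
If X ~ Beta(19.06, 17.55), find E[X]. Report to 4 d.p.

0.5206

E[X] = α/(α+β) = 19.06/36.61 = 0.5206.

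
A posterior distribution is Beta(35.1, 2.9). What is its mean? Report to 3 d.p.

The Beta mean is α/(α+β) = 35.1/(35.1+2.9) = 0.924.

0.924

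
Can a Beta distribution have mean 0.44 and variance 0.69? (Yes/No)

No

A Beta with mean μ has variance μ(1−μ)/(α+β+1) < μ(1−μ).
Here μ(1−μ) = 0.44×0.56 = 0.2464, and 0.69 ≥ 0.2464.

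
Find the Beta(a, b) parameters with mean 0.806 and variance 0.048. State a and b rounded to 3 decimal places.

a = 1.820, b = 0.438

Let s = a+b. The Beta variance is μ(1−μ)/(s+1).
So s+1 = μ(1−μ)/σ² = (0.806×0.194)/0.048 = 0.156364/0.048 = 3.2576, giving s = 2.2576.
Then a = μs = 0.806×2.2576 = 1.820 and b = (1−μ)s = 0.194×2.2576 = 0.438.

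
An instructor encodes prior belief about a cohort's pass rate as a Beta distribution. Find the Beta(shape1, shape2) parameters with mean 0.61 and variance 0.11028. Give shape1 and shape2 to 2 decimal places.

shape1 = 0.71, shape2 = 0.45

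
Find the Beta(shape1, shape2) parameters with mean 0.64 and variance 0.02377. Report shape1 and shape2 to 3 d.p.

Let s = shape1+shape2. The Beta variance is μ(1−μ)/(s+1).
So s+1 = μ(1−μ)/σ² = (0.64×0.36)/0.02377 = 0.2304/0.02377 = 9.6929, giving s = 8.6929.
Then shape1 = μs = 0.64×8.6929 = 5.563 and shape2 = (1−μ)s = 0.36×8.6929 = 3.129.

shape1 = 5.563, shape2 = 3.129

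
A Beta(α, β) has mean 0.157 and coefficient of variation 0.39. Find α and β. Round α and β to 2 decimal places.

α = 5.39, β = 28.92

Var = (CV·μ)² = (0.39×0.157)² = 0.003749.
α+β = μ(1−μ)/Var − 1 = 0.132351/0.003749 − 1 = 34.3020.
Thus α = 0.157·34.3020 = 5.39 and β = 0.843·34.3020 = 28.92.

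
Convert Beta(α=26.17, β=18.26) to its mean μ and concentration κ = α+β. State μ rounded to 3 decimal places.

μ = 0.589, κ = 44.43

κ = α+β = 26.17+18.26 = 44.43; μ = α/κ = 26.17/44.43 = 0.589.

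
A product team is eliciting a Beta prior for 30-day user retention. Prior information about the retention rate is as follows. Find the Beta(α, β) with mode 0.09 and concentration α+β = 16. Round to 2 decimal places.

Mode = (α−1)/(κ−2) with κ = α+β, so α−1 = 0.09·14 = 1.26.
α = 2.26; β = κ − α = 13.74.

α = 2.26, β = 13.74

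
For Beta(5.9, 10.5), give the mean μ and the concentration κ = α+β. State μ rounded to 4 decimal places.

κ = α+β = 5.9+10.5 = 16.4; μ = α/κ = 5.9/16.4 = 0.3598.

μ = 0.3598, κ = 16.4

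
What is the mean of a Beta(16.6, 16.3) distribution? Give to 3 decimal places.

E[X] = α/(α+β) = 16.6/32.9 = 0.505.

0.505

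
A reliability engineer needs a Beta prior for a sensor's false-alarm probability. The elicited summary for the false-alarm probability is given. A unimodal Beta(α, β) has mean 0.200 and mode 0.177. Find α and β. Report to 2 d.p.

α = 5.62, β = 22.47

Let s = α+β. Mean gives α = μs = 0.200s; mode gives (α−1)/(s−2) = 0.177.
Substituting: 0.200s − 1 = 0.177(s−2) = 0.177s − 0.354, so 0.023s = 0.646 and s = 28.0870.
Then α = 0.200×28.0870 = 5.62 and β = s−α = 22.47.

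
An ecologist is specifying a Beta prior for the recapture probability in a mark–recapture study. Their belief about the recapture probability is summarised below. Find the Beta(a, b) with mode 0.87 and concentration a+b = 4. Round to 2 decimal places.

Mode = (a−1)/(κ−2) with κ = a+b, so a−1 = 0.87·2 = 1.74.
a = 2.74; b = κ − a = 1.26.

a = 2.74, b = 1.26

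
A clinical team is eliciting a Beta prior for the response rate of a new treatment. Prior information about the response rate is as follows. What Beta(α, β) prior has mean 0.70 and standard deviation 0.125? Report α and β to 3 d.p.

σ² = 0.125² = 0.015625.
With s = α+β, Var = μ(1−μ)/(s+1), so s+1 = (0.70×0.30)/0.015625 = 13.4400 and s = 12.4400.
α = μs = 8.708, β = (1−μ)s = 3.732.

α = 8.708, β = 3.732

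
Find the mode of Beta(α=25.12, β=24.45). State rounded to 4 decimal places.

The density x^(α−1)(1−x)^(β−1) is maximised at (α−1)/(α+β−2) = 24.12/47.57 = 0.5070.

0.5070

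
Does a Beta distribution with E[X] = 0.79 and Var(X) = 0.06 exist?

For any Beta, Var(X) < E[X]·(1−E[X]).
Here μ(1−μ) = 0.79×0.21 = 0.1659, and 0.06 < 0.1659.

Yes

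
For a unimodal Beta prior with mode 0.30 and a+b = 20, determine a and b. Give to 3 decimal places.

For a,b>1 the mode is (a−1)/(a+b−2), so a = mode·(κ−2)+1 = 0.30×18+1 = 6.400.
And b = (1−mode)·(κ−2)+1 = 0.70×18+1 = 13.600.

a = 6.400, b = 13.600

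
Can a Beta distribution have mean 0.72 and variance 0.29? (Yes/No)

For any Beta, Var(X) < E[X]·(1−E[X]).
Here μ(1−μ) = 0.72×0.28 = 0.2016, and 0.29 ≥ 0.2016.

No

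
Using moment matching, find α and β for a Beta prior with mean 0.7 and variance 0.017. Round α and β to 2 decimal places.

Let s = α+β. The Beta variance is μ(1−μ)/(s+1).
So s+1 = μ(1−μ)/σ² = (0.7×0.3)/0.017 = 0.21/0.017 = 12.3529, giving s = 11.3529.
Then α = μs = 0.7×11.3529 = 7.95 and β = (1−μ)s = 0.3×11.3529 = 3.41.

α = 7.95, β = 3.41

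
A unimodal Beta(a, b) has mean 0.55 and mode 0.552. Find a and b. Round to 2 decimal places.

Let s = a+b. Mean gives a = μs = 0.55s; mode gives (a−1)/(s−2) = 0.552.
Substituting: 0.55s − 1 = 0.552(s−2) = 0.552s − 1.104, so -0.002s = -0.104 and s = 52.0000.
Then a = 0.55×52.0000 = 28.60 and b = s−a = 23.40.

a = 28.60, b = 23.40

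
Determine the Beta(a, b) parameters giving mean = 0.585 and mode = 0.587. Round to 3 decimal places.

a = 50.895, b = 36.105

Let s = a+b. Mean gives a = μs = 0.585s; mode gives (a−1)/(s−2) = 0.587.
Substituting: 0.585s − 1 = 0.587(s−2) = 0.587s − 1.174, so -0.002s = -0.174 and s = 87.0000.
Then a = 0.585×87.0000 = 50.895 and b = s−a = 36.105.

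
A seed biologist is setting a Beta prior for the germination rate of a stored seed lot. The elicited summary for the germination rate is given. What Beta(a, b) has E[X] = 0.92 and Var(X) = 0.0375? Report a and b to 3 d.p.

a = 0.886, b = 0.077

Let s = a+b. The Beta variance is μ(1−μ)/(s+1).
So s+1 = μ(1−μ)/σ² = (0.92×0.08)/0.0375 = 0.0736/0.0375 = 1.9627, giving s = 0.9627.
Then a = μs = 0.92×0.9627 = 0.886 and b = (1−μ)s = 0.08×0.9627 = 0.077.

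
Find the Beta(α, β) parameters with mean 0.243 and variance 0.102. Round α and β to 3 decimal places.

α = 0.195, β = 0.608

By moment matching, α+β = μ(1−μ)/σ² − 1 = (0.243·0.757)/0.102 − 1 = 1.8034 − 1 = 0.8034.
Since α/(α+β) = μ, α = 0.243·0.8034 = 0.195 and β = 0.757·0.8034 = 0.608.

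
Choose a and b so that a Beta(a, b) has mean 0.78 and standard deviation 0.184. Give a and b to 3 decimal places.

σ² = 0.184² = 0.033856.
With s = a+b, Var = μ(1−μ)/(s+1), so s+1 = (0.78×0.22)/0.033856 = 5.0685 and s = 4.0685.
a = μs = 3.173, b = (1−μ)s = 0.895.

a = 3.173, b = 0.895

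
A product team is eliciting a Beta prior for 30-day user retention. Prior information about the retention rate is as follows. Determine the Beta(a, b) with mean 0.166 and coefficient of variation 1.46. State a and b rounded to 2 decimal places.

a = 0.23, b = 1.13

Var = (CV·μ)² = (1.46×0.166)² = 0.058738.
a+b = μ(1−μ)/Var − 1 = 0.138444/0.058738 − 1 = 1.3570.
Thus a = 0.166·1.3570 = 0.23 and b = 0.834·1.3570 = 1.13.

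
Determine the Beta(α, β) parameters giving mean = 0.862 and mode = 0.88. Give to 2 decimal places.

α = 36.40, β = 5.83

Let s = α+β. Mean gives α = μs = 0.862s; mode gives (α−1)/(s−2) = 0.88.
Substituting: 0.862s − 1 = 0.88(s−2) = 0.88s − 1.76, so -0.018s = -0.76 and s = 42.2222.
Then α = 0.862×42.2222 = 36.40 and β = s−α = 5.83.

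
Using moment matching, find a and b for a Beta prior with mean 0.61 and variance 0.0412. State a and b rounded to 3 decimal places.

a = 2.912, b = 1.862

Write ν = a+b; then a = μν and Var = μ(1−μ)/(ν+1).
ν = μ(1−μ)/Var − 1 = 0.2379/0.0412 − 1 = 4.7743.
a = 0.61·4.7743 = 2.912, b = 0.39·4.7743 = 1.862.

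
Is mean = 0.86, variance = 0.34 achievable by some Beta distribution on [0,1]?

No

For any Beta, Var(X) < E[X]·(1−E[X]).
Here μ(1−μ) = 0.86×0.14 = 0.1204, and 0.34 ≥ 0.1204.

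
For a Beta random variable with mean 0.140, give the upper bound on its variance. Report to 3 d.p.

0.120

For fixed mean μ the Beta variance is μ(1−μ)/(α+β+1), increasing as α+β decreases.
Its least upper bound (not attained) is μ(1−μ) = 0.140·0.860 = 0.120.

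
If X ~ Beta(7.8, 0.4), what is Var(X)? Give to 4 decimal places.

0.0050

α+β = 8.2 and αβ = 3.12, so Var = αβ/[(α+β)²(α+β+1)] = 3.12/618.608 = 0.0050.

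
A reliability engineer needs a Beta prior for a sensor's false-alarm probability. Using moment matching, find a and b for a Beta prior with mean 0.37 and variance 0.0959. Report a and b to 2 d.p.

a = 0.53, b = 0.90

By moment matching, a+b = μ(1−μ)/σ² − 1 = (0.37·0.63)/0.0959 − 1 = 2.4307 − 1 = 1.4307.
Since a/(a+b) = μ, a = 0.37·1.4307 = 0.53 and b = 0.63·1.4307 = 0.90.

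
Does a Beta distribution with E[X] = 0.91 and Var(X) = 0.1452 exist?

No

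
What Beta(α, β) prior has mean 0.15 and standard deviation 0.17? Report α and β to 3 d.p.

α = 0.512, β = 2.900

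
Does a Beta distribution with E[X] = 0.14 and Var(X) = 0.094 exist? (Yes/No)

Yes

The Beta variance bound is σ² < μ(1−μ).
Here μ(1−μ) = 0.14×0.86 = 0.1204, and 0.094 < 0.1204.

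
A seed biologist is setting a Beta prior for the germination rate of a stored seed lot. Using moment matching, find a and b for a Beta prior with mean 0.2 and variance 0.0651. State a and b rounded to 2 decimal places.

a = 0.29, b = 1.17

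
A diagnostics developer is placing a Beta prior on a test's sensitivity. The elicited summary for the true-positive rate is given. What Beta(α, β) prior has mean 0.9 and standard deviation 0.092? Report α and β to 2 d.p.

α = 8.67, β = 0.96

σ² = 0.092² = 0.008464.
With s = α+β, Var = μ(1−μ)/(s+1), so s+1 = (0.9×0.1)/0.008464 = 10.6333 and s = 9.6333.
α = μs = 8.67, β = (1−μ)s = 0.96.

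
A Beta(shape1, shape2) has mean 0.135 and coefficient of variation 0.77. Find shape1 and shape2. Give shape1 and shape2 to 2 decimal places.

Var = (CV·μ)² = (0.77×0.135)² = 0.010806.
shape1+shape2 = μ(1−μ)/Var − 1 = 0.116775/0.010806 − 1 = 9.8069.
Thus shape1 = 0.135·9.8069 = 1.32 and shape2 = 0.865·9.8069 = 8.48.

shape1 = 1.32, shape2 = 8.48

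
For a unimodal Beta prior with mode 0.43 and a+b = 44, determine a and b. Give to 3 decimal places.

a = 19.060, b = 24.940

For a,b>1 the mode is (a−1)/(a+b−2), so a = mode·(κ−2)+1 = 0.43×42+1 = 19.060.
And b = (1−mode)·(κ−2)+1 = 0.57×42+1 = 24.940.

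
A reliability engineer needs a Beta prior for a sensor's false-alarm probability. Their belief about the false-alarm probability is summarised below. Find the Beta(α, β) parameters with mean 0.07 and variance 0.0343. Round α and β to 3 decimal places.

By moment matching, α+β = μ(1−μ)/σ² − 1 = (0.07·0.93)/0.0343 − 1 = 1.8980 − 1 = 0.8980.
Since α/(α+β) = μ, α = 0.07·0.8980 = 0.063 and β = 0.93·0.8980 = 0.835.

α = 0.063, β = 0.835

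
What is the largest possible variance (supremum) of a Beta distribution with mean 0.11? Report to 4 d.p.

0.0979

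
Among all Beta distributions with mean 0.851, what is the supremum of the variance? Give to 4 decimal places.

For fixed mean μ the Beta variance is μ(1−μ)/(α+β+1), increasing as α+β decreases.
Its least upper bound (not attained) is μ(1−μ) = 0.851·0.149 = 0.1268.

0.1268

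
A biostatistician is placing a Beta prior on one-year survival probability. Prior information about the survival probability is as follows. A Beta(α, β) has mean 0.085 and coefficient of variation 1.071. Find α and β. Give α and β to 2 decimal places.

α = 0.71, β = 7.67

Var = (CV·μ)² = (1.071×0.085)² = 0.008287.
α+β = μ(1−μ)/Var − 1 = 0.077775/0.008287 − 1 = 8.3848.
Thus α = 0.085·8.3848 = 0.71 and β = 0.915·8.3848 = 7.67.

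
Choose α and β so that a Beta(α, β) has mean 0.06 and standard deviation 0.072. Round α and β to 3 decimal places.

α = 0.593, β = 9.287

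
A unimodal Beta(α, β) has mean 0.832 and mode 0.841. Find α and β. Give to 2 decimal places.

Let s = α+β. Mean gives α = μs = 0.832s; mode gives (α−1)/(s−2) = 0.841.
Substituting: 0.832s − 1 = 0.841(s−2) = 0.841s − 1.682, so -0.009s = -0.682 and s = 75.7778.
Then α = 0.832×75.7778 = 63.05 and β = s−α = 12.73.

α = 63.05, β = 12.73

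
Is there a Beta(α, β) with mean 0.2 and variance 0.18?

No

The Beta variance bound is σ² < μ(1−μ).
Here μ(1−μ) = 0.2×0.8 = 0.16, and 0.18 ≥ 0.16.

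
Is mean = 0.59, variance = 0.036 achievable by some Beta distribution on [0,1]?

Yes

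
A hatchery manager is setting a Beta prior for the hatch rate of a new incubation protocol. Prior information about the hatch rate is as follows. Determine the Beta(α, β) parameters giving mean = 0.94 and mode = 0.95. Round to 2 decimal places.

α = 84.60, β = 5.40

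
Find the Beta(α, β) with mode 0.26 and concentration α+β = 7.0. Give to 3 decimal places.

Mode = (α−1)/(κ−2) with κ = α+β, so α−1 = 0.26·5.0 = 1.300.
α = 2.300; β = κ − α = 4.700.

α = 2.300, β = 4.700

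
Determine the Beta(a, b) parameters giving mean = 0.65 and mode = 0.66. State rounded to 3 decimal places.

With s = a+b: μ = a/s and mode = (a−1)/(s−2). Eliminating a = μs,
μs − 1 = m(s−2) ⇒ s(μ−m) = 1−2m ⇒ s = -0.32/-0.01 = 32.0000.
So a = μs = 20.800, b = (1−μ)s = 11.200.

a = 20.800, b = 11.200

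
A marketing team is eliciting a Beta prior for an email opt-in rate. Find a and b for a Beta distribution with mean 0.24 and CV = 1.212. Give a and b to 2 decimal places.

a = 0.28, b = 0.88

Var = (CV·μ)² = (1.212×0.24)² = 0.084611.
a+b = μ(1−μ)/Var − 1 = 0.1824/0.084611 − 1 = 1.1557.
Thus a = 0.24·1.1557 = 0.28 and b = 0.76·1.1557 = 0.88.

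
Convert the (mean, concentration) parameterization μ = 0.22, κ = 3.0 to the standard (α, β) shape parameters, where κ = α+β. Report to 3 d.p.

α = μκ = 0.22×3.0 = 0.660 and β = (1−μ)κ = 0.78×3.0 = 2.340.

α = 0.660, β = 2.340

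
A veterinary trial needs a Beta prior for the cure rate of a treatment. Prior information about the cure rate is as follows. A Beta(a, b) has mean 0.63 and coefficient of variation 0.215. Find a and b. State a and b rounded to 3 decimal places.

a = 7.374, b = 4.331

Var = (CV·μ)² = (0.215×0.63)² = 0.018347.
a+b = μ(1−μ)/Var − 1 = 0.2331/0.018347 − 1 = 11.7053.
Thus a = 0.63·11.7053 = 7.374 and b = 0.37·11.7053 = 4.331.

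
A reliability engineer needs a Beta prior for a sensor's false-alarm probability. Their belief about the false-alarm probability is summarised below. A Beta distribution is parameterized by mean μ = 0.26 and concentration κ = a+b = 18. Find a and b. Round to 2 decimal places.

a = 4.68, b = 13.32

a = μκ = 0.26×18 = 4.68 and b = (1−μ)κ = 0.74×18 = 13.32.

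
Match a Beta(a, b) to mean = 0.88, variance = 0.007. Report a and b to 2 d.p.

a = 12.40, b = 1.69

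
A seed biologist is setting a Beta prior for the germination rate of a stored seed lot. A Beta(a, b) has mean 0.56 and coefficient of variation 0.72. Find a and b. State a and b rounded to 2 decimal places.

a = 0.29, b = 0.23

σ = CV·μ = 0.72×0.56 = 0.40320, so σ² = 0.162570.
s+1 = μ(1−μ)/σ² = 0.2464/0.162570 = 1.5157, so s = a+b = 0.5157.
a = μs = 0.29, b = (1−μ)s = 0.23.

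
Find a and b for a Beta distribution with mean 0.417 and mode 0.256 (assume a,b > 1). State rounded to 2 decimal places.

a = 1.26, b = 1.77

With s = a+b: μ = a/s and mode = (a−1)/(s−2). Eliminating a = μs,
μs − 1 = m(s−2) ⇒ s(μ−m) = 1−2m ⇒ s = 0.488/0.161 = 3.0311.
So a = μs = 1.26, b = (1−μ)s = 1.77.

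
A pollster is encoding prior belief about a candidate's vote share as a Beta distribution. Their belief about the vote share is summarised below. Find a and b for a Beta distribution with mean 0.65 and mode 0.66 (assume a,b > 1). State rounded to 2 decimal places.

With s = a+b: μ = a/s and mode = (a−1)/(s−2). Eliminating a = μs,
μs − 1 = m(s−2) ⇒ s(μ−m) = 1−2m ⇒ s = -0.32/-0.01 = 32.0000.
So a = μs = 20.80, b = (1−μ)s = 11.20.

a = 20.80, b = 11.20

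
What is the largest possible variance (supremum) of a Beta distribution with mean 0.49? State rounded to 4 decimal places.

0.2499

Var = μ(1−μ)/(α+β+1), which approaches μ(1−μ) as α+β → 0.
So the supremum is μ(1−μ) = 0.49×0.51 = 0.2499.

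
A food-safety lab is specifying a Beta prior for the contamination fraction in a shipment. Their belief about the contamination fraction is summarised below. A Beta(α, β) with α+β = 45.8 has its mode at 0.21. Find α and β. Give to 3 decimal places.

α = 10.198, β = 35.602

For α,β>1 the mode is (α−1)/(α+β−2), so α = mode·(κ−2)+1 = 0.21×43.8+1 = 10.198.
And β = (1−mode)·(κ−2)+1 = 0.79×43.8+1 = 35.602.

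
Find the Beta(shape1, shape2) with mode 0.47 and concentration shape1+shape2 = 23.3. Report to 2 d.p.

shape1 = 11.01, shape2 = 12.29

Mode = (shape1−1)/(κ−2) with κ = shape1+shape2, so shape1−1 = 0.47·21.3 = 10.01.
shape1 = 11.01; shape2 = κ − shape1 = 12.29.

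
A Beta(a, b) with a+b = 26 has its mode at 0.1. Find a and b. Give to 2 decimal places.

Since the density peak of Beta(a,b) is at (a−1)/(a+b−2),
a = 1 + 0.1(26−2) = 3.40 and b = 26 − 3.40 = 22.60.

a = 3.40, b = 22.60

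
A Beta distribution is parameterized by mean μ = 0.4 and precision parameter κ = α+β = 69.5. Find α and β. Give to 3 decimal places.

α = 27.800, β = 41.700

α = μκ = 0.4×69.5 = 27.800 and β = (1−μ)κ = 0.6×69.5 = 41.700.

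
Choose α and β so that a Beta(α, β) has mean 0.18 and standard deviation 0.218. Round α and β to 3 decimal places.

α = 0.379, β = 1.727

First σ² = 0.047524. Setting α = μn, β = (1−μ)n with n = α+β,
μ(1−μ)/(n+1) = 0.047524 ⇒ n+1 = 0.1476/0.047524 = 3.1058 ⇒ n = 2.1058.
Hence α = 0.18×2.1058 = 0.379, β = 0.82×2.1058 = 1.727.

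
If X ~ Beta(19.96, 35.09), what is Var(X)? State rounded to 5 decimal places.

0.00412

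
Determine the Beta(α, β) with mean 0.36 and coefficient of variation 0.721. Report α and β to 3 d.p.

α = 0.871, β = 1.549

Var = (CV·μ)² = (0.721×0.36)² = 0.067371.
α+β = μ(1−μ)/Var − 1 = 0.2304/0.067371 − 1 = 2.4198.
Thus α = 0.36·2.4198 = 0.871 and β = 0.64·2.4198 = 1.549.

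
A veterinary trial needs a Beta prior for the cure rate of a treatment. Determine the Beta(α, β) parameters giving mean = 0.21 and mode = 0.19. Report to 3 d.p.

Let s = α+β. Mean gives α = μs = 0.21s; mode gives (α−1)/(s−2) = 0.19.
Substituting: 0.21s − 1 = 0.19(s−2) = 0.19s − 0.38, so 0.02s = 0.62 and s = 31.0000.
Then α = 0.21×31.0000 = 6.510 and β = s−α = 24.490.

α = 6.510, β = 24.490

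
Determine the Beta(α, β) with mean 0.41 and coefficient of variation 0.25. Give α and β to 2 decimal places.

α = 9.03, β = 12.99

Var = (CV·μ)² = (0.25×0.41)² = 0.010506.
α+β = μ(1−μ)/Var − 1 = 0.2419/0.010506 − 1 = 22.0244.
Thus α = 0.41·22.0244 = 9.03 and β = 0.59·22.0244 = 12.99.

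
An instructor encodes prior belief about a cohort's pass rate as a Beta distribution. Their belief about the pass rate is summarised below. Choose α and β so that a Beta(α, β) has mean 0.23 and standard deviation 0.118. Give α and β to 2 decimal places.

σ² = 0.118² = 0.013924.
With s = α+β, Var = μ(1−μ)/(s+1), so s+1 = (0.23×0.77)/0.013924 = 12.7190 and s = 11.7190.
α = μs = 2.70, β = (1−μ)s = 9.02.

α = 2.70, β = 9.02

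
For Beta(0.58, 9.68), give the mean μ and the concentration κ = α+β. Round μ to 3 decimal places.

μ = 0.057, κ = 10.26

κ = α+β = 0.58+9.68 = 10.26; μ = α/κ = 0.58/10.26 = 0.057.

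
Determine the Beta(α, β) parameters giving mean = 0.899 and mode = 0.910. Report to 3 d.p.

α = 67.016, β = 7.529

With s = α+β: μ = α/s and mode = (α−1)/(s−2). Eliminating α = μs,
μs − 1 = m(s−2) ⇒ s(μ−m) = 1−2m ⇒ s = -0.820/-0.011 = 74.5455.
So α = μs = 67.016, β = (1−μ)s = 7.529.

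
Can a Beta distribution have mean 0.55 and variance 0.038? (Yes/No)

The Beta variance bound is σ² < μ(1−μ).
Here μ(1−μ) = 0.55×0.45 = 0.2475, and 0.038 < 0.2475.

Yes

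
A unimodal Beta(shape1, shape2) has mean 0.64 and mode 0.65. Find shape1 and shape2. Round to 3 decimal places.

Let s = shape1+shape2. Mean gives shape1 = μs = 0.64s; mode gives (shape1−1)/(s−2) = 0.65.
Substituting: 0.64s − 1 = 0.65(s−2) = 0.65s − 1.30, so -0.01s = -0.30 and s = 30.0000.
Then shape1 = 0.64×30.0000 = 19.200 and shape2 = s−shape1 = 10.800.

shape1 = 19.200, shape2 = 10.800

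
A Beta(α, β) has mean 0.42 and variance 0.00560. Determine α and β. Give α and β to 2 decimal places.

Write ν = α+β; then α = μν and Var = μ(1−μ)/(ν+1).
ν = μ(1−μ)/Var − 1 = 0.2436/0.00560 − 1 = 42.5000.
α = 0.42·42.5000 = 17.85, β = 0.58·42.5000 = 24.65.

α = 17.85, β = 24.65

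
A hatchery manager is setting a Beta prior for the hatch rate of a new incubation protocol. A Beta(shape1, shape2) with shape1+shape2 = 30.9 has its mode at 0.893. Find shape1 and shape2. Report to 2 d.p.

shape1 = 26.81, shape2 = 4.09

Since the density peak of Beta(shape1,shape2) is at (shape1−1)/(shape1+shape2−2),
shape1 = 1 + 0.893(30.9−2) = 26.81 and shape2 = 30.9 − 26.81 = 4.09.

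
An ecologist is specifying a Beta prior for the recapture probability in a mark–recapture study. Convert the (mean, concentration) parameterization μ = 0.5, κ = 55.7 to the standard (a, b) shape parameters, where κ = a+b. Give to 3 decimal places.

a = 27.850, b = 27.850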